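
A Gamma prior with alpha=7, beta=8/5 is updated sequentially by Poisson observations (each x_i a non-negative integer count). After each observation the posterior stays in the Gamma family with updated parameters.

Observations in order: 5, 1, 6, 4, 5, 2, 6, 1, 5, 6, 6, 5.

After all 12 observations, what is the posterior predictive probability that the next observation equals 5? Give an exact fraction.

28824379117859880781282388275982674690785954163989477783137850180328340516919096578947378857435238569031024980787200000/178921713100828953241802899245074474129186969604672290761273528326863804197536600317452764336003016421614274396125923841

obs 1: x=5 → posterior Gamma(12, 13/5)
obs 2: x=1 → posterior Gamma(13, 18/5)
obs 3: x=6 → posterior Gamma(19, 23/5)
obs 4: x=4 → posterior Gamma(23, 28/5)
obs 5: x=5 → posterior Gamma(28, 33/5)
obs 6: x=2 → posterior Gamma(30, 38/5)
obs 7: x=6 → posterior Gamma(36, 43/5)
obs 8: x=1 → posterior Gamma(37, 48/5)
obs 9: x=5 → posterior Gamma(42, 53/5)
obs 10: x=6 → posterior Gamma(48, 58/5)
obs 11: x=6 → posterior Gamma(54, 63/5)
obs 12: x=5 → posterior Gamma(59, 68/5)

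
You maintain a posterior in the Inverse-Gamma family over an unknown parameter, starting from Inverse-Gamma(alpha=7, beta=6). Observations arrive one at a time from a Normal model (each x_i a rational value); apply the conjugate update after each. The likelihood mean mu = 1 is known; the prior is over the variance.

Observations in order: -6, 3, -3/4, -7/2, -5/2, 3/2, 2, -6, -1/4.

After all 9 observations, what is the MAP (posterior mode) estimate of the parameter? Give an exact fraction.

1219/200

obs 1: x=-6 → posterior Inverse-Gamma(15/2, 61/2)
obs 2: x=3 → posterior Inverse-Gamma(8, 65/2)
obs 3: x=-3/4 → posterior Inverse-Gamma(17/2, 1089/32)
obs 4: x=-7/2 → posterior Inverse-Gamma(9, 1413/32)
obs 5: x=-5/2 → posterior Inverse-Gamma(19/2, 1609/32)
obs 6: x=3/2 → posterior Inverse-Gamma(10, 1613/32)
obs 7: x=2 → posterior Inverse-Gamma(21/2, 1629/32)
obs 8: x=-6 → posterior Inverse-Gamma(11, 2413/32)
obs 9: x=-1/4 → posterior Inverse-Gamma(23/2, 1219/16)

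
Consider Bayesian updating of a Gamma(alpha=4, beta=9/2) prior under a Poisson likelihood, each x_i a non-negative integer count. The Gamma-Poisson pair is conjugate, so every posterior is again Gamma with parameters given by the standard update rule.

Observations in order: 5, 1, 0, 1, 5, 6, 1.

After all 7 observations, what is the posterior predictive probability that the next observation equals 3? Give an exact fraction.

obs 1: x=5 → posterior Gamma(9, 11/2)
obs 2: x=1 → posterior Gamma(10, 13/2)
obs 3: x=0 → posterior Gamma(10, 15/2)
obs 4: x=1 → posterior Gamma(11, 17/2)
obs 5: x=5 → posterior Gamma(16, 19/2)
obs 6: x=6 → posterior Gamma(22, 21/2)
obs 7: x=1 → posterior Gamma(23, 23/2)

15368024447888063257285304222177312/88817841970012523233890533447265625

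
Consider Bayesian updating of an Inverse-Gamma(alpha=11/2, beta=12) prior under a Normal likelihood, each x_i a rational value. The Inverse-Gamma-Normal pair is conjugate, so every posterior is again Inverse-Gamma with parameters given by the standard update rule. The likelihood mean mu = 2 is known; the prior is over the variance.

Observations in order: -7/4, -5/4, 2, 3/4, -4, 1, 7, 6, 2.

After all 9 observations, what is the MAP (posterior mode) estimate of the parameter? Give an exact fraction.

2051/352

obs 1: x=-7/4 → posterior Inverse-Gamma(6, 609/32)
obs 2: x=-5/4 → posterior Inverse-Gamma(13/2, 389/16)
obs 3: x=2 → posterior Inverse-Gamma(7, 389/16)
obs 4: x=3/4 → posterior Inverse-Gamma(15/2, 803/32)
obs 5: x=-4 → posterior Inverse-Gamma(8, 1379/32)
obs 6: x=1 → posterior Inverse-Gamma(17/2, 1395/32)
obs 7: x=7 → posterior Inverse-Gamma(9, 1795/32)
obs 8: x=6 → posterior Inverse-Gamma(19/2, 2051/32)
obs 9: x=2 → posterior Inverse-Gamma(10, 2051/32)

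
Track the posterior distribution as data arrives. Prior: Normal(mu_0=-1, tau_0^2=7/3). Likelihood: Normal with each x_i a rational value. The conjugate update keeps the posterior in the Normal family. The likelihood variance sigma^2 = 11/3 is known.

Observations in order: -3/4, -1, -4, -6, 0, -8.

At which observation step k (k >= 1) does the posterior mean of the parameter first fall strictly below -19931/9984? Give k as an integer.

obs 1: x=-3/4 → posterior Normal(-65/72, 77/54)
obs 2: x=-1 → posterior Normal(-93/100, 77/75)
obs 3: x=-4 → posterior Normal(-205/128, 77/96)
obs 4: x=-6 → posterior Normal(-373/156, 77/117)
obs 5: x=0 → posterior Normal(-373/184, 77/138)
obs 6: x=-8 → posterior Normal(-597/212, 77/159)

k = 4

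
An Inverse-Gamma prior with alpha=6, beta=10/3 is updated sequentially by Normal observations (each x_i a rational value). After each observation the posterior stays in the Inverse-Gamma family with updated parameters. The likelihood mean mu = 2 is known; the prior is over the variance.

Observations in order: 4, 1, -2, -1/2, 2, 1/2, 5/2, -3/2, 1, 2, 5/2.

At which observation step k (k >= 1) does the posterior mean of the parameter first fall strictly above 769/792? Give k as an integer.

obs 1: x=4 → posterior Inverse-Gamma(13/2, 16/3)
obs 2: x=1 → posterior Inverse-Gamma(7, 35/6)
obs 3: x=-2 → posterior Inverse-Gamma(15/2, 83/6)
obs 4: x=-1/2 → posterior Inverse-Gamma(8, 407/24)
obs 5: x=2 → posterior Inverse-Gamma(17/2, 407/24)
obs 6: x=1/2 → posterior Inverse-Gamma(9, 217/12)
obs 7: x=5/2 → posterior Inverse-Gamma(19/2, 437/24)
obs 8: x=-3/2 → posterior Inverse-Gamma(10, 73/3)
obs 9: x=1 → posterior Inverse-Gamma(21/2, 149/6)
obs 10: x=2 → posterior Inverse-Gamma(11, 149/6)
obs 11: x=5/2 → posterior Inverse-Gamma(23/2, 599/24)

k = 2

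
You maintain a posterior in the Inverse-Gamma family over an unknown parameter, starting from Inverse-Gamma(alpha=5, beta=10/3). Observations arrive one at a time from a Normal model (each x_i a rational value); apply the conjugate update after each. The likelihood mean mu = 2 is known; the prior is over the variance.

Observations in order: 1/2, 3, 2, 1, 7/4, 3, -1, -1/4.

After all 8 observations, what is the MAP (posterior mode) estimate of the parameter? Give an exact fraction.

obs 1: x=1/2 → posterior Inverse-Gamma(11/2, 107/24)
obs 2: x=3 → posterior Inverse-Gamma(6, 119/24)
obs 3: x=2 → posterior Inverse-Gamma(13/2, 119/24)
obs 4: x=1 → posterior Inverse-Gamma(7, 131/24)
obs 5: x=7/4 → posterior Inverse-Gamma(15/2, 527/96)
obs 6: x=3 → posterior Inverse-Gamma(8, 575/96)
obs 7: x=-1 → posterior Inverse-Gamma(17/2, 1007/96)
obs 8: x=-1/4 → posterior Inverse-Gamma(9, 625/48)

125/96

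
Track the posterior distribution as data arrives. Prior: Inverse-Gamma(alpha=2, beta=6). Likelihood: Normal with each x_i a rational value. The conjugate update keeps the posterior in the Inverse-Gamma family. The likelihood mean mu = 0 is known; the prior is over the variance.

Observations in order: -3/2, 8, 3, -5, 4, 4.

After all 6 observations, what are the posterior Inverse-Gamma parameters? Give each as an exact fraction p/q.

obs 1: x=-3/2 → posterior Inverse-Gamma(5/2, 57/8)
obs 2: x=8 → posterior Inverse-Gamma(3, 313/8)
obs 3: x=3 → posterior Inverse-Gamma(7/2, 349/8)
obs 4: x=-5 → posterior Inverse-Gamma(4, 449/8)
obs 5: x=4 → posterior Inverse-Gamma(9/2, 513/8)
obs 6: x=4 → posterior Inverse-Gamma(5, 577/8)

alpha=5, beta=577/8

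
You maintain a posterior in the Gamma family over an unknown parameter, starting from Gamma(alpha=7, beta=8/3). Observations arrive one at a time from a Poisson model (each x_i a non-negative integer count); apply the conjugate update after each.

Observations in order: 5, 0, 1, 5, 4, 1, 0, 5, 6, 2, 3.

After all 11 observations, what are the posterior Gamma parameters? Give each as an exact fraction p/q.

alpha=39, beta=41/3

obs 1: x=5 → posterior Gamma(12, 11/3)
obs 2: x=0 → posterior Gamma(12, 14/3)
obs 3: x=1 → posterior Gamma(13, 17/3)
obs 4: x=5 → posterior Gamma(18, 20/3)
obs 5: x=4 → posterior Gamma(22, 23/3)
obs 6: x=1 → posterior Gamma(23, 26/3)
obs 7: x=0 → posterior Gamma(23, 29/3)
obs 8: x=5 → posterior Gamma(28, 32/3)
obs 9: x=6 → posterior Gamma(34, 35/3)
obs 10: x=2 → posterior Gamma(36, 38/3)
obs 11: x=3 → posterior Gamma(39, 41/3)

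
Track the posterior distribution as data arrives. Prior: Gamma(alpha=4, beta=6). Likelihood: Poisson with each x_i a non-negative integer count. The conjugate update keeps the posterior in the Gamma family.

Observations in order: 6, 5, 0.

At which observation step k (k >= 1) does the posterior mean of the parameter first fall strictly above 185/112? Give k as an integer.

obs 1: x=6 → posterior Gamma(10, 7)
obs 2: x=5 → posterior Gamma(15, 8)
obs 3: x=0 → posterior Gamma(15, 9)

k = 2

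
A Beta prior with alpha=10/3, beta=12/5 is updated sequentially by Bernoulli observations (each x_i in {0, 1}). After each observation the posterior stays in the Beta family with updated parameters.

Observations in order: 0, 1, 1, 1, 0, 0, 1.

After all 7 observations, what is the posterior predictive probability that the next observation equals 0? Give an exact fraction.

obs 1: x=0 → posterior Beta(10/3, 17/5)
obs 2: x=1 → posterior Beta(13/3, 17/5)
obs 3: x=1 → posterior Beta(16/3, 17/5)
obs 4: x=1 → posterior Beta(19/3, 17/5)
obs 5: x=0 → posterior Beta(19/3, 22/5)
obs 6: x=0 → posterior Beta(19/3, 27/5)
obs 7: x=1 → posterior Beta(22/3, 27/5)

81/191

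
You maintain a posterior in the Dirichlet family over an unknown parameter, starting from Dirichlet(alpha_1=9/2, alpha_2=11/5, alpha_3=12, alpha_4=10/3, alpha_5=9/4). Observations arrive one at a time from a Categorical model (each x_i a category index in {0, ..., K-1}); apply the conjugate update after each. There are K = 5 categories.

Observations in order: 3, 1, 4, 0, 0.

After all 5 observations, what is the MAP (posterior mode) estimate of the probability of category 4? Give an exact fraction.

135/1457

obs 1: x=3 → posterior Dirichlet(9/2, 11/5, 12, 13/3, 9/4)
obs 2: x=1 → posterior Dirichlet(9/2, 16/5, 12, 13/3, 9/4)
obs 3: x=4 → posterior Dirichlet(9/2, 16/5, 12, 13/3, 13/4)
obs 4: x=0 → posterior Dirichlet(11/2, 16/5, 12, 13/3, 13/4)
obs 5: x=0 → posterior Dirichlet(13/2, 16/5, 12, 13/3, 13/4)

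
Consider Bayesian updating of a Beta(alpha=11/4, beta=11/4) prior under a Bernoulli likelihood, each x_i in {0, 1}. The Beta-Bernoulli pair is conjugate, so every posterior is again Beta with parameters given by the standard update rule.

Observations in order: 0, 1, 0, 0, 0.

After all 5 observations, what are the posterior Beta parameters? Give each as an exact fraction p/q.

obs 1: x=0 → posterior Beta(11/4, 15/4)
obs 2: x=1 → posterior Beta(15/4, 15/4)
obs 3: x=0 → posterior Beta(15/4, 19/4)
obs 4: x=0 → posterior Beta(15/4, 23/4)
obs 5: x=0 → posterior Beta(15/4, 27/4)

alpha=15/4, beta=27/4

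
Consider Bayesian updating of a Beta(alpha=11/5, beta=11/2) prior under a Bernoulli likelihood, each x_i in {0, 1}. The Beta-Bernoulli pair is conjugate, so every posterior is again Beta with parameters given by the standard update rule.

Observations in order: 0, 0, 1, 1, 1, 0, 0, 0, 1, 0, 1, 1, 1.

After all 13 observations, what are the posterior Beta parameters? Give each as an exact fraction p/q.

alpha=46/5, beta=23/2

obs 1: x=0 → posterior Beta(11/5, 13/2)
obs 2: x=0 → posterior Beta(11/5, 15/2)
obs 3: x=1 → posterior Beta(16/5, 15/2)
obs 4: x=1 → posterior Beta(21/5, 15/2)
obs 5: x=1 → posterior Beta(26/5, 15/2)
obs 6: x=0 → posterior Beta(26/5, 17/2)
obs 7: x=0 → posterior Beta(26/5, 19/2)
obs 8: x=0 → posterior Beta(26/5, 21/2)
obs 9: x=1 → posterior Beta(31/5, 21/2)
obs 10: x=0 → posterior Beta(31/5, 23/2)
obs 11: x=1 → posterior Beta(36/5, 23/2)
obs 12: x=1 → posterior Beta(41/5, 23/2)
obs 13: x=1 → posterior Beta(46/5, 23/2)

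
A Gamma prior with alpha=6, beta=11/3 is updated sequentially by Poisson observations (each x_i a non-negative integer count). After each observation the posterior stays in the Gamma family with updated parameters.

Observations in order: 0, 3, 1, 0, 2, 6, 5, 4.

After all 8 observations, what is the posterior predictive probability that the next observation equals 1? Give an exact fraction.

obs 1: x=0 → posterior Gamma(6, 14/3)
obs 2: x=3 → posterior Gamma(9, 17/3)
obs 3: x=1 → posterior Gamma(10, 20/3)
obs 4: x=0 → posterior Gamma(10, 23/3)
obs 5: x=2 → posterior Gamma(12, 26/3)
obs 6: x=6 → posterior Gamma(18, 29/3)
obs 7: x=5 → posterior Gamma(23, 32/3)
obs 8: x=4 → posterior Gamma(27, 35/3)

39657215412305866862110666930675506591796875/171372331490336173605981741257818705594679296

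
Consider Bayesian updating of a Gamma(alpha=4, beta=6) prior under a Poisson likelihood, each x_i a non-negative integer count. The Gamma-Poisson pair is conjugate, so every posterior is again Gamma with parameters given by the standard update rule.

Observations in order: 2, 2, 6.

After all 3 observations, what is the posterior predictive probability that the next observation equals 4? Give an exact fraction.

obs 1: x=2 → posterior Gamma(6, 7)
obs 2: x=2 → posterior Gamma(8, 8)
obs 3: x=6 → posterior Gamma(14, 9)

2722338302140359/50000000000000000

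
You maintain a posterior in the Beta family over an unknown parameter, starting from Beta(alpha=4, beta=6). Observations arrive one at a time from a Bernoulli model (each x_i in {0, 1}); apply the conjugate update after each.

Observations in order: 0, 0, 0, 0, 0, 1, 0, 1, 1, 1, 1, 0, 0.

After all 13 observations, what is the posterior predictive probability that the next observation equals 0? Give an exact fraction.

14/23

obs 1: x=0 → posterior Beta(4, 7)
obs 2: x=0 → posterior Beta(4, 8)
obs 3: x=0 → posterior Beta(4, 9)
obs 4: x=0 → posterior Beta(4, 10)
obs 5: x=0 → posterior Beta(4, 11)
obs 6: x=1 → posterior Beta(5, 11)
obs 7: x=0 → posterior Beta(5, 12)
obs 8: x=1 → posterior Beta(6, 12)
obs 9: x=1 → posterior Beta(7, 12)
obs 10: x=1 → posterior Beta(8, 12)
obs 11: x=1 → posterior Beta(9, 12)
obs 12: x=0 → posterior Beta(9, 13)
obs 13: x=0 → posterior Beta(9, 14)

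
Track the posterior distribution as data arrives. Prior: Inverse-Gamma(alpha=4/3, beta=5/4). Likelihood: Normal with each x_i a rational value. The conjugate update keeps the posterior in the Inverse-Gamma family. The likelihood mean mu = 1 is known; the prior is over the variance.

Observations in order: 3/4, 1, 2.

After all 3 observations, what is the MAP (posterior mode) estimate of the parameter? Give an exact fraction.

171/368

obs 1: x=3/4 → posterior Inverse-Gamma(11/6, 41/32)
obs 2: x=1 → posterior Inverse-Gamma(7/3, 41/32)
obs 3: x=2 → posterior Inverse-Gamma(17/6, 57/32)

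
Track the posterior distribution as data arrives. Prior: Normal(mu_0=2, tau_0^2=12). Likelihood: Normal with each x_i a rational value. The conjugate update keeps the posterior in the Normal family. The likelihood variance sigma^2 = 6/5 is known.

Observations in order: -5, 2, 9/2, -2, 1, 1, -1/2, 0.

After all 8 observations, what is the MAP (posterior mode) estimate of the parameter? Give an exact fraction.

4/27

obs 1: x=-5 → posterior Normal(-48/11, 12/11)
obs 2: x=2 → posterior Normal(-4/3, 4/7)
obs 3: x=9/2 → posterior Normal(17/31, 12/31)
obs 4: x=-2 → posterior Normal(-3/41, 12/41)
obs 5: x=1 → posterior Normal(7/51, 4/17)
obs 6: x=1 → posterior Normal(17/61, 12/61)
obs 7: x=-1/2 → posterior Normal(12/71, 12/71)
obs 8: x=0 → posterior Normal(4/27, 4/27)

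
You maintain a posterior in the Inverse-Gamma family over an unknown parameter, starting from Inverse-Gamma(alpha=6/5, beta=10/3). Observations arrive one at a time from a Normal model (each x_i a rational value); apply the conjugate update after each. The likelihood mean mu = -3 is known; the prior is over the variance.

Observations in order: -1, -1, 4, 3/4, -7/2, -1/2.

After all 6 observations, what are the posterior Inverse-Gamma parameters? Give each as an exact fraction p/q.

obs 1: x=-1 → posterior Inverse-Gamma(17/10, 16/3)
obs 2: x=-1 → posterior Inverse-Gamma(11/5, 22/3)
obs 3: x=4 → posterior Inverse-Gamma(27/10, 191/6)
obs 4: x=3/4 → posterior Inverse-Gamma(16/5, 3731/96)
obs 5: x=-7/2 → posterior Inverse-Gamma(37/10, 3743/96)
obs 6: x=-1/2 → posterior Inverse-Gamma(21/5, 4043/96)

alpha=21/5, beta=4043/96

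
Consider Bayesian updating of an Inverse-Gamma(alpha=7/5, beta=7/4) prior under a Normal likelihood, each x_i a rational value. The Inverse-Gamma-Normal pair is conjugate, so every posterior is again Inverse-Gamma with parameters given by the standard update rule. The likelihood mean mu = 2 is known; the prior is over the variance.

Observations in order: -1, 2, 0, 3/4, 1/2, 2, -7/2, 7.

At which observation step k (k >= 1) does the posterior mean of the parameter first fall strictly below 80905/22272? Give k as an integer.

k = 5

obs 1: x=-1 → posterior Inverse-Gamma(19/10, 25/4)
obs 2: x=2 → posterior Inverse-Gamma(12/5, 25/4)
obs 3: x=0 → posterior Inverse-Gamma(29/10, 33/4)
obs 4: x=3/4 → posterior Inverse-Gamma(17/5, 289/32)
obs 5: x=1/2 → posterior Inverse-Gamma(39/10, 325/32)
obs 6: x=2 → posterior Inverse-Gamma(22/5, 325/32)
obs 7: x=-7/2 → posterior Inverse-Gamma(49/10, 809/32)
obs 8: x=7 → posterior Inverse-Gamma(27/5, 1209/32)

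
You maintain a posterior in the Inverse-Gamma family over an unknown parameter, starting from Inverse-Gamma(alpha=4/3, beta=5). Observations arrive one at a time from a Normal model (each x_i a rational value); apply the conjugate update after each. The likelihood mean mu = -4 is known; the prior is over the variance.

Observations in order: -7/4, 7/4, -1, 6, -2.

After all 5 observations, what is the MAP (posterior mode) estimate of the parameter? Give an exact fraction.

obs 1: x=-7/4 → posterior Inverse-Gamma(11/6, 241/32)
obs 2: x=7/4 → posterior Inverse-Gamma(7/3, 385/16)
obs 3: x=-1 → posterior Inverse-Gamma(17/6, 457/16)
obs 4: x=6 → posterior Inverse-Gamma(10/3, 1257/16)
obs 5: x=-2 → posterior Inverse-Gamma(23/6, 1289/16)

3867/232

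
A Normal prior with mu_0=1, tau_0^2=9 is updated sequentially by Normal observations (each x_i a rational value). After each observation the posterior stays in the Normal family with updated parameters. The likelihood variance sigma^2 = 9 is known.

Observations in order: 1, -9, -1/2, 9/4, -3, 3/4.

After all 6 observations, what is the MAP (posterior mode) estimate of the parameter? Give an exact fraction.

obs 1: x=1 → posterior Normal(1, 9/2)
obs 2: x=-9 → posterior Normal(-7/3, 3)
obs 3: x=-1/2 → posterior Normal(-15/8, 9/4)
obs 4: x=9/4 → posterior Normal(-21/20, 9/5)
obs 5: x=-3 → posterior Normal(-11/8, 3/2)
obs 6: x=3/4 → posterior Normal(-15/14, 9/7)

-15/14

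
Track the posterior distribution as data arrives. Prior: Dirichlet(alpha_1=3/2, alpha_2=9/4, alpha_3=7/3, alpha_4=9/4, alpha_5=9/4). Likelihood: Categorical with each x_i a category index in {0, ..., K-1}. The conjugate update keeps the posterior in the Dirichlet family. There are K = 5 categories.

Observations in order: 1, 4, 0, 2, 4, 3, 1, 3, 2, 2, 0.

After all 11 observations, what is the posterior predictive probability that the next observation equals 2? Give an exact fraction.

64/259

obs 1: x=1 → posterior Dirichlet(3/2, 13/4, 7/3, 9/4, 9/4)
obs 2: x=4 → posterior Dirichlet(3/2, 13/4, 7/3, 9/4, 13/4)
obs 3: x=0 → posterior Dirichlet(5/2, 13/4, 7/3, 9/4, 13/4)
obs 4: x=2 → posterior Dirichlet(5/2, 13/4, 10/3, 9/4, 13/4)
obs 5: x=4 → posterior Dirichlet(5/2, 13/4, 10/3, 9/4, 17/4)
obs 6: x=3 → posterior Dirichlet(5/2, 13/4, 10/3, 13/4, 17/4)
obs 7: x=1 → posterior Dirichlet(5/2, 17/4, 10/3, 13/4, 17/4)
obs 8: x=3 → posterior Dirichlet(5/2, 17/4, 10/3, 17/4, 17/4)
obs 9: x=2 → posterior Dirichlet(5/2, 17/4, 13/3, 17/4, 17/4)
obs 10: x=2 → posterior Dirichlet(5/2, 17/4, 16/3, 17/4, 17/4)
obs 11: x=0 → posterior Dirichlet(7/2, 17/4, 16/3, 17/4, 17/4)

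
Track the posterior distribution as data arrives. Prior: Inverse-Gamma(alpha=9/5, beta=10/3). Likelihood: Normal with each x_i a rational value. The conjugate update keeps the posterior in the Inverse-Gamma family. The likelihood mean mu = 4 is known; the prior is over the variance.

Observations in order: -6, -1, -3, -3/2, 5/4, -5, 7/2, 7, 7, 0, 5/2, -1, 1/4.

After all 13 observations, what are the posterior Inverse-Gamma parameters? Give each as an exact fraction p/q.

obs 1: x=-6 → posterior Inverse-Gamma(23/10, 160/3)
obs 2: x=-1 → posterior Inverse-Gamma(14/5, 395/6)
obs 3: x=-3 → posterior Inverse-Gamma(33/10, 271/3)
obs 4: x=-3/2 → posterior Inverse-Gamma(19/5, 2531/24)
obs 5: x=5/4 → posterior Inverse-Gamma(43/10, 10487/96)
obs 6: x=-5 → posterior Inverse-Gamma(24/5, 14375/96)
obs 7: x=7/2 → posterior Inverse-Gamma(53/10, 14387/96)
obs 8: x=7 → posterior Inverse-Gamma(29/5, 14819/96)
obs 9: x=7 → posterior Inverse-Gamma(63/10, 15251/96)
obs 10: x=0 → posterior Inverse-Gamma(34/5, 16019/96)
obs 11: x=5/2 → posterior Inverse-Gamma(73/10, 16127/96)
obs 12: x=-1 → posterior Inverse-Gamma(39/5, 17327/96)
obs 13: x=1/4 → posterior Inverse-Gamma(83/10, 9001/48)

alpha=83/10, beta=9001/48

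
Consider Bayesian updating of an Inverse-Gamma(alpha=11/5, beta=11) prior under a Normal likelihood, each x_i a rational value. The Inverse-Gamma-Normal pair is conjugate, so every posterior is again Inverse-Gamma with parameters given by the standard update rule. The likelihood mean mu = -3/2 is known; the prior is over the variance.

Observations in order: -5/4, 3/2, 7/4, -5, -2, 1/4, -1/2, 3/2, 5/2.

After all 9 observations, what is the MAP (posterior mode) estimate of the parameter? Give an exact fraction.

obs 1: x=-5/4 → posterior Inverse-Gamma(27/10, 353/32)
obs 2: x=3/2 → posterior Inverse-Gamma(16/5, 497/32)
obs 3: x=7/4 → posterior Inverse-Gamma(37/10, 333/16)
obs 4: x=-5 → posterior Inverse-Gamma(21/5, 431/16)
obs 5: x=-2 → posterior Inverse-Gamma(47/10, 433/16)
obs 6: x=1/4 → posterior Inverse-Gamma(26/5, 915/32)
obs 7: x=-1/2 → posterior Inverse-Gamma(57/10, 931/32)
obs 8: x=3/2 → posterior Inverse-Gamma(31/5, 1075/32)
obs 9: x=5/2 → posterior Inverse-Gamma(67/10, 1331/32)

605/112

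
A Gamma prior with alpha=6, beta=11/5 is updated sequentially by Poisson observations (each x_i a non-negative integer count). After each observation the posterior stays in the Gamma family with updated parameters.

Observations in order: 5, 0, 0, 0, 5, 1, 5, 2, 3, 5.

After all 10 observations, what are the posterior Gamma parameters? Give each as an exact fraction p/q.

obs 1: x=5 → posterior Gamma(11, 16/5)
obs 2: x=0 → posterior Gamma(11, 21/5)
obs 3: x=0 → posterior Gamma(11, 26/5)
obs 4: x=0 → posterior Gamma(11, 31/5)
obs 5: x=5 → posterior Gamma(16, 36/5)
obs 6: x=1 → posterior Gamma(17, 41/5)
obs 7: x=5 → posterior Gamma(22, 46/5)
obs 8: x=2 → posterior Gamma(24, 51/5)
obs 9: x=3 → posterior Gamma(27, 56/5)
obs 10: x=5 → posterior Gamma(32, 61/5)

alpha=32, beta=61/5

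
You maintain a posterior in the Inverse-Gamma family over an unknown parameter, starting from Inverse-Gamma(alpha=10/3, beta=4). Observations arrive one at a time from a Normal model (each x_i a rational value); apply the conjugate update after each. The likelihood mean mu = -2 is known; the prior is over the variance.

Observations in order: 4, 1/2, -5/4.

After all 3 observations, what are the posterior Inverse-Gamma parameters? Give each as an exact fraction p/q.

alpha=29/6, beta=813/32

obs 1: x=4 → posterior Inverse-Gamma(23/6, 22)
obs 2: x=1/2 → posterior Inverse-Gamma(13/3, 201/8)
obs 3: x=-5/4 → posterior Inverse-Gamma(29/6, 813/32)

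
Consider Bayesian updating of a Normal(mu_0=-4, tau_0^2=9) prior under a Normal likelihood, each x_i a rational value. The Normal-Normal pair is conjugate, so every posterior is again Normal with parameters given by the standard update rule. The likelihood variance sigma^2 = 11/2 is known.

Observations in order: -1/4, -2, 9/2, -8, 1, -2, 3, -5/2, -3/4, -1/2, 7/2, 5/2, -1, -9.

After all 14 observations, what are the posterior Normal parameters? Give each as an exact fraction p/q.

obs 1: x=-1/4 → posterior Normal(-97/58, 99/29)
obs 2: x=-2 → posterior Normal(-169/94, 99/47)
obs 3: x=9/2 → posterior Normal(-7/130, 99/65)
obs 4: x=-8 → posterior Normal(-295/166, 99/83)
obs 5: x=1 → posterior Normal(-259/202, 99/101)
obs 6: x=-2 → posterior Normal(-331/238, 99/119)
obs 7: x=3 → posterior Normal(-223/274, 99/137)
obs 8: x=-5/2 → posterior Normal(-313/310, 99/155)
obs 9: x=-3/4 → posterior Normal(-170/173, 99/173)
obs 10: x=-1/2 → posterior Normal(-179/191, 99/191)
obs 11: x=7/2 → posterior Normal(-116/209, 9/19)
obs 12: x=5/2 → posterior Normal(-71/227, 99/227)
obs 13: x=-1 → posterior Normal(-89/245, 99/245)
obs 14: x=-9 → posterior Normal(-251/263, 99/263)

mu_0=-251/263, tau_0^2=99/263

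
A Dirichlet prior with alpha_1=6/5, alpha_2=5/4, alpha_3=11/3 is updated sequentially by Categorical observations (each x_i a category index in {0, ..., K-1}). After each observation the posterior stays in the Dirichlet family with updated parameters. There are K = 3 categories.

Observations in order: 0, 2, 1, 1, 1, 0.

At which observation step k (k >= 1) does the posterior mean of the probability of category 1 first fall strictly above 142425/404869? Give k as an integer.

obs 1: x=0 → posterior Dirichlet(11/5, 5/4, 11/3)
obs 2: x=2 → posterior Dirichlet(11/5, 5/4, 14/3)
obs 3: x=1 → posterior Dirichlet(11/5, 9/4, 14/3)
obs 4: x=1 → posterior Dirichlet(11/5, 13/4, 14/3)
obs 5: x=1 → posterior Dirichlet(11/5, 17/4, 14/3)
obs 6: x=0 → posterior Dirichlet(16/5, 17/4, 14/3)

k = 5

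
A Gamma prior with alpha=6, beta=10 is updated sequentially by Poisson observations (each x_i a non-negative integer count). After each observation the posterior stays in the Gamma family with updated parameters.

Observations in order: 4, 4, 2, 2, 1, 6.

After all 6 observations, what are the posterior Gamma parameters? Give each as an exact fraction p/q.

alpha=25, beta=16

obs 1: x=4 → posterior Gamma(10, 11)
obs 2: x=4 → posterior Gamma(14, 12)
obs 3: x=2 → posterior Gamma(16, 13)
obs 4: x=2 → posterior Gamma(18, 14)
obs 5: x=1 → posterior Gamma(19, 15)
obs 6: x=6 → posterior Gamma(25, 16)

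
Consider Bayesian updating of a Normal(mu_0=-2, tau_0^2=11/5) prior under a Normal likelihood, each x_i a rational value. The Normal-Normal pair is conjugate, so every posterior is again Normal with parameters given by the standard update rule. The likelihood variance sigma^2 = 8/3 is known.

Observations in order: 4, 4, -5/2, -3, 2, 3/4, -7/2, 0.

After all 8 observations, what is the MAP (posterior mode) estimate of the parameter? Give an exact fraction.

-89/1216

obs 1: x=4 → posterior Normal(52/73, 88/73)
obs 2: x=4 → posterior Normal(92/53, 44/53)
obs 3: x=-5/2 → posterior Normal(203/278, 88/139)
obs 4: x=-3 → posterior Normal(5/344, 22/43)
obs 5: x=2 → posterior Normal(137/410, 88/205)
obs 6: x=3/4 → posterior Normal(373/952, 44/119)
obs 7: x=-7/2 → posterior Normal(-89/1084, 88/271)
obs 8: x=0 → posterior Normal(-89/1216, 11/38)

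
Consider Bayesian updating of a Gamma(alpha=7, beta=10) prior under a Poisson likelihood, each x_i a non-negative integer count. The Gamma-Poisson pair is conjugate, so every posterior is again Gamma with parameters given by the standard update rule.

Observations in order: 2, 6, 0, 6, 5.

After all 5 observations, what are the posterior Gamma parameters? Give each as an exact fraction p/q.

alpha=26, beta=15

obs 1: x=2 → posterior Gamma(9, 11)
obs 2: x=6 → posterior Gamma(15, 12)
obs 3: x=0 → posterior Gamma(15, 13)
obs 4: x=6 → posterior Gamma(21, 14)
obs 5: x=5 → posterior Gamma(26, 15)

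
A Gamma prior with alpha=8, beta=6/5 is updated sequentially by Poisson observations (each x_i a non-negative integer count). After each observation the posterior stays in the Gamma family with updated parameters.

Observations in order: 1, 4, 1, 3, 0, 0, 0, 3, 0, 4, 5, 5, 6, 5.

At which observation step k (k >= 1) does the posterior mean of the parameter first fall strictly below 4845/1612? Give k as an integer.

obs 1: x=1 → posterior Gamma(9, 11/5)
obs 2: x=4 → posterior Gamma(13, 16/5)
obs 3: x=1 → posterior Gamma(14, 21/5)
obs 4: x=3 → posterior Gamma(17, 26/5)
obs 5: x=0 → posterior Gamma(17, 31/5)
obs 6: x=0 → posterior Gamma(17, 36/5)
obs 7: x=0 → posterior Gamma(17, 41/5)
obs 8: x=3 → posterior Gamma(20, 46/5)
obs 9: x=0 → posterior Gamma(20, 51/5)
obs 10: x=4 → posterior Gamma(24, 56/5)
obs 11: x=5 → posterior Gamma(29, 61/5)
obs 12: x=5 → posterior Gamma(34, 66/5)
obs 13: x=6 → posterior Gamma(40, 71/5)
obs 14: x=5 → posterior Gamma(45, 76/5)

k = 5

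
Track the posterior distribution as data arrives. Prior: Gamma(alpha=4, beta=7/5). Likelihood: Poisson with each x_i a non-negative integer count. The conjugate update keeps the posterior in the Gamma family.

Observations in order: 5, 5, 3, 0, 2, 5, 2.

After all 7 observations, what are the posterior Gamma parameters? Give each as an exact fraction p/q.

alpha=26, beta=42/5

obs 1: x=5 → posterior Gamma(9, 12/5)
obs 2: x=5 → posterior Gamma(14, 17/5)
obs 3: x=3 → posterior Gamma(17, 22/5)
obs 4: x=0 → posterior Gamma(17, 27/5)
obs 5: x=2 → posterior Gamma(19, 32/5)
obs 6: x=5 → posterior Gamma(24, 37/5)
obs 7: x=2 → posterior Gamma(26, 42/5)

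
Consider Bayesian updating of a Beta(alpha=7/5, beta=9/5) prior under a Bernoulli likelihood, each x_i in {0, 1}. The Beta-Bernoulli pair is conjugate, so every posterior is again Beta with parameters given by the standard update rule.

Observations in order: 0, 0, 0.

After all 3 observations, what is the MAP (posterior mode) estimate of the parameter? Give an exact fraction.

obs 1: x=0 → posterior Beta(7/5, 14/5)
obs 2: x=0 → posterior Beta(7/5, 19/5)
obs 3: x=0 → posterior Beta(7/5, 24/5)

2/21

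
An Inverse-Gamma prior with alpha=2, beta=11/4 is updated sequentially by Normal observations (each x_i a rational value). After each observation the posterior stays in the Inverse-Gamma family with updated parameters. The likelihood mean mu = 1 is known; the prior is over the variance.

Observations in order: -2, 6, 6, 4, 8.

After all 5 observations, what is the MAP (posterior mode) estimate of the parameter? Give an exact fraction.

245/22

obs 1: x=-2 → posterior Inverse-Gamma(5/2, 29/4)
obs 2: x=6 → posterior Inverse-Gamma(3, 79/4)
obs 3: x=6 → posterior Inverse-Gamma(7/2, 129/4)
obs 4: x=4 → posterior Inverse-Gamma(4, 147/4)
obs 5: x=8 → posterior Inverse-Gamma(9/2, 245/4)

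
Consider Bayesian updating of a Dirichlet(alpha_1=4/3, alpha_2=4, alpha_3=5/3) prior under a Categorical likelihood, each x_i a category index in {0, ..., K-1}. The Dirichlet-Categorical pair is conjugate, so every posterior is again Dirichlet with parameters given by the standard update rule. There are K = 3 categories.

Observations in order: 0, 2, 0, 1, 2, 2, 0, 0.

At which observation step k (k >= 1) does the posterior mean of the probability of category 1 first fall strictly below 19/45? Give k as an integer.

obs 1: x=0 → posterior Dirichlet(7/3, 4, 5/3)
obs 2: x=2 → posterior Dirichlet(7/3, 4, 8/3)
obs 3: x=0 → posterior Dirichlet(10/3, 4, 8/3)
obs 4: x=1 → posterior Dirichlet(10/3, 5, 8/3)
obs 5: x=2 → posterior Dirichlet(10/3, 5, 11/3)
obs 6: x=2 → posterior Dirichlet(10/3, 5, 14/3)
obs 7: x=0 → posterior Dirichlet(13/3, 5, 14/3)
obs 8: x=0 → posterior Dirichlet(16/3, 5, 14/3)

k = 3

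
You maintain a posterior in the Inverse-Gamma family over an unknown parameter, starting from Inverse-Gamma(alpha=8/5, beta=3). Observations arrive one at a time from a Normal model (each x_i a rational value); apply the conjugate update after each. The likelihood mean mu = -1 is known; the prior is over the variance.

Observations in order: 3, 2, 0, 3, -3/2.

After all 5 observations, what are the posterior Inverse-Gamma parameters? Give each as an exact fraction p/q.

alpha=41/10, beta=193/8

obs 1: x=3 → posterior Inverse-Gamma(21/10, 11)
obs 2: x=2 → posterior Inverse-Gamma(13/5, 31/2)
obs 3: x=0 → posterior Inverse-Gamma(31/10, 16)
obs 4: x=3 → posterior Inverse-Gamma(18/5, 24)
obs 5: x=-3/2 → posterior Inverse-Gamma(41/10, 193/8)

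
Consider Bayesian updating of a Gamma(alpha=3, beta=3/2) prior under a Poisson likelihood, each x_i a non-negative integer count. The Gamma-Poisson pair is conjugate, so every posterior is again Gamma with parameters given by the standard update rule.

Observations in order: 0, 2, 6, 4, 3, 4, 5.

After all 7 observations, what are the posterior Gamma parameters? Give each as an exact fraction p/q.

alpha=27, beta=17/2

obs 1: x=0 → posterior Gamma(3, 5/2)
obs 2: x=2 → posterior Gamma(5, 7/2)
obs 3: x=6 → posterior Gamma(11, 9/2)
obs 4: x=4 → posterior Gamma(15, 11/2)
obs 5: x=3 → posterior Gamma(18, 13/2)
obs 6: x=4 → posterior Gamma(22, 15/2)
obs 7: x=5 → posterior Gamma(27, 17/2)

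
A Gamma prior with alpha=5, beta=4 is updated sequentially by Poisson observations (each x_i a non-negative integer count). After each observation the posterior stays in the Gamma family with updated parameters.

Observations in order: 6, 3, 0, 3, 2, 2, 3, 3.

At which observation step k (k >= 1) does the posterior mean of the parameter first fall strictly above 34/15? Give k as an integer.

obs 1: x=6 → posterior Gamma(11, 5)
obs 2: x=3 → posterior Gamma(14, 6)
obs 3: x=0 → posterior Gamma(14, 7)
obs 4: x=3 → posterior Gamma(17, 8)
obs 5: x=2 → posterior Gamma(19, 9)
obs 6: x=2 → posterior Gamma(21, 10)
obs 7: x=3 → posterior Gamma(24, 11)
obs 8: x=3 → posterior Gamma(27, 12)

k = 2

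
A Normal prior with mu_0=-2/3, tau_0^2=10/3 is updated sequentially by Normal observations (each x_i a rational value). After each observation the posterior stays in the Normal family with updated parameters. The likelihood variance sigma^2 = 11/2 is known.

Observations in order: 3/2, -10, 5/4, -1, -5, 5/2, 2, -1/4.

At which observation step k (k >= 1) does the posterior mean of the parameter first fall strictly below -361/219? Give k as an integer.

k = 2

obs 1: x=3/2 → posterior Normal(8/53, 110/53)
obs 2: x=-10 → posterior Normal(-192/73, 110/73)
obs 3: x=5/4 → posterior Normal(-167/93, 110/93)
obs 4: x=-1 → posterior Normal(-187/113, 110/113)
obs 5: x=-5 → posterior Normal(-41/19, 110/133)
obs 6: x=5/2 → posterior Normal(-79/51, 110/153)
obs 7: x=2 → posterior Normal(-197/173, 110/173)
obs 8: x=-1/4 → posterior Normal(-202/193, 110/193)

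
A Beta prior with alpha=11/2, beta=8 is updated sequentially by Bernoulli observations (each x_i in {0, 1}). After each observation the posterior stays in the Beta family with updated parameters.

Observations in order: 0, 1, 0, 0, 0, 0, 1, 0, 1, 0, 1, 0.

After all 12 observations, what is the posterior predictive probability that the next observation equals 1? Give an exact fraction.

19/51

obs 1: x=0 → posterior Beta(11/2, 9)
obs 2: x=1 → posterior Beta(13/2, 9)
obs 3: x=0 → posterior Beta(13/2, 10)
obs 4: x=0 → posterior Beta(13/2, 11)
obs 5: x=0 → posterior Beta(13/2, 12)
obs 6: x=0 → posterior Beta(13/2, 13)
obs 7: x=1 → posterior Beta(15/2, 13)
obs 8: x=0 → posterior Beta(15/2, 14)
obs 9: x=1 → posterior Beta(17/2, 14)
obs 10: x=0 → posterior Beta(17/2, 15)
obs 11: x=1 → posterior Beta(19/2, 15)
obs 12: x=0 → posterior Beta(19/2, 16)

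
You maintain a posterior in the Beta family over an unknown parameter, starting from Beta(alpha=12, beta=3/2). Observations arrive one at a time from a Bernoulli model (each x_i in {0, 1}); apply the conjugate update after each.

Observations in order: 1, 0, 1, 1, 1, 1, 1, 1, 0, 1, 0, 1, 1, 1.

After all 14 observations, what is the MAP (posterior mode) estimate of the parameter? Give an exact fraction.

44/51

obs 1: x=1 → posterior Beta(13, 3/2)
obs 2: x=0 → posterior Beta(13, 5/2)
obs 3: x=1 → posterior Beta(14, 5/2)
obs 4: x=1 → posterior Beta(15, 5/2)
obs 5: x=1 → posterior Beta(16, 5/2)
obs 6: x=1 → posterior Beta(17, 5/2)
obs 7: x=1 → posterior Beta(18, 5/2)
obs 8: x=1 → posterior Beta(19, 5/2)
obs 9: x=0 → posterior Beta(19, 7/2)
obs 10: x=1 → posterior Beta(20, 7/2)
obs 11: x=0 → posterior Beta(20, 9/2)
obs 12: x=1 → posterior Beta(21, 9/2)
obs 13: x=1 → posterior Beta(22, 9/2)
obs 14: x=1 → posterior Beta(23, 9/2)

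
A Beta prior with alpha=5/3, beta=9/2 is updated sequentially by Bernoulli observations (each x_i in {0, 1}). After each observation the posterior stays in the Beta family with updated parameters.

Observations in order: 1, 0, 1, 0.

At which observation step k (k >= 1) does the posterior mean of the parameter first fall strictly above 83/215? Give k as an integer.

obs 1: x=1 → posterior Beta(8/3, 9/2)
obs 2: x=0 → posterior Beta(8/3, 11/2)
obs 3: x=1 → posterior Beta(11/3, 11/2)
obs 4: x=0 → posterior Beta(11/3, 13/2)

k = 3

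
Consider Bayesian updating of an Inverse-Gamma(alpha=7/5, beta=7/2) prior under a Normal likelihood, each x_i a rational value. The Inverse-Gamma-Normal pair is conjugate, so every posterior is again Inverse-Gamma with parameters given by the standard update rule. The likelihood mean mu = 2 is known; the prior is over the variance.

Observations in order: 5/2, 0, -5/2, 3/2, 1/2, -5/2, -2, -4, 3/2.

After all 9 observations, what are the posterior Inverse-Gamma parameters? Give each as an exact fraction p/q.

alpha=59/10, beta=213/4

obs 1: x=5/2 → posterior Inverse-Gamma(19/10, 29/8)
obs 2: x=0 → posterior Inverse-Gamma(12/5, 45/8)
obs 3: x=-5/2 → posterior Inverse-Gamma(29/10, 63/4)
obs 4: x=3/2 → posterior Inverse-Gamma(17/5, 127/8)
obs 5: x=1/2 → posterior Inverse-Gamma(39/10, 17)
obs 6: x=-5/2 → posterior Inverse-Gamma(22/5, 217/8)
obs 7: x=-2 → posterior Inverse-Gamma(49/10, 281/8)
obs 8: x=-4 → posterior Inverse-Gamma(27/5, 425/8)
obs 9: x=3/2 → posterior Inverse-Gamma(59/10, 213/4)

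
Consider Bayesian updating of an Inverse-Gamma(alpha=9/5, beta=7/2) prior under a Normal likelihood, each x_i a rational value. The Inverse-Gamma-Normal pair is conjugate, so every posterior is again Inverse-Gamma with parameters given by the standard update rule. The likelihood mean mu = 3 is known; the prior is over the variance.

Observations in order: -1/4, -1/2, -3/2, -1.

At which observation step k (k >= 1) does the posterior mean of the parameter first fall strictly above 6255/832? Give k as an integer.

obs 1: x=-1/4 → posterior Inverse-Gamma(23/10, 281/32)
obs 2: x=-1/2 → posterior Inverse-Gamma(14/5, 477/32)
obs 3: x=-3/2 → posterior Inverse-Gamma(33/10, 801/32)
obs 4: x=-1 → posterior Inverse-Gamma(19/5, 1057/32)

k = 2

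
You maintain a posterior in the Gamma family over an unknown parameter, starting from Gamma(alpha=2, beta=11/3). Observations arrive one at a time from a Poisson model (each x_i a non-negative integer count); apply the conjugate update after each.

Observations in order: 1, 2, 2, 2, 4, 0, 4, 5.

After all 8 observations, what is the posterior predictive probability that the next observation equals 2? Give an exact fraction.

obs 1: x=1 → posterior Gamma(3, 14/3)
obs 2: x=2 → posterior Gamma(5, 17/3)
obs 3: x=2 → posterior Gamma(7, 20/3)
obs 4: x=2 → posterior Gamma(9, 23/3)
obs 5: x=4 → posterior Gamma(13, 26/3)
obs 6: x=0 → posterior Gamma(13, 29/3)
obs 7: x=4 → posterior Gamma(17, 32/3)
obs 8: x=5 → posterior Gamma(22, 35/3)

21225601500567111462528705596923828125/82187603825523214603738912597460647936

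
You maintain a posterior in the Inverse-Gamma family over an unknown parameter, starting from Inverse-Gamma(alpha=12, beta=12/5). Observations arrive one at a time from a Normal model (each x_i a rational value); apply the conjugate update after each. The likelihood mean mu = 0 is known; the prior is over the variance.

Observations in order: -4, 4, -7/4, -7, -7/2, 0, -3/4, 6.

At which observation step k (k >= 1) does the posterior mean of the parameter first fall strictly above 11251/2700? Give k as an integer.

obs 1: x=-4 → posterior Inverse-Gamma(25/2, 52/5)
obs 2: x=4 → posterior Inverse-Gamma(13, 92/5)
obs 3: x=-7/4 → posterior Inverse-Gamma(27/2, 3189/160)
obs 4: x=-7 → posterior Inverse-Gamma(14, 7109/160)
obs 5: x=-7/2 → posterior Inverse-Gamma(29/2, 8089/160)
obs 6: x=0 → posterior Inverse-Gamma(15, 8089/160)
obs 7: x=-3/4 → posterior Inverse-Gamma(31/2, 4067/80)
obs 8: x=6 → posterior Inverse-Gamma(16, 5507/80)

k = 8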